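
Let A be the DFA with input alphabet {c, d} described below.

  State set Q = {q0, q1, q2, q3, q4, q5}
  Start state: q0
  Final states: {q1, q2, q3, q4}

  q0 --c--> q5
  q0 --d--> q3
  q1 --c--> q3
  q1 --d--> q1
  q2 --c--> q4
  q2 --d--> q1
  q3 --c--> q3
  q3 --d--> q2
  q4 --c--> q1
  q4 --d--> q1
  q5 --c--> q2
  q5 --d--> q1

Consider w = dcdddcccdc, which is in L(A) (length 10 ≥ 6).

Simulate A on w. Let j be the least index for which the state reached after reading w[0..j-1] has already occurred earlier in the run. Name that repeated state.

q3

State sequence: q0 -d-> q3 -c-> q3 -d-> q2 -d-> q1 -d-> q1 -c-> q3 -c-> q3 -c-> q3 -d-> q2 -c-> q4
First repeat at step 2: q3 was already visited.

The earliest repeat is at step j = 2: A is in q3, which it already visited at step i = 1.
Since A has 6 states, any run of length ≥ 6 visits 6+1 states, so by pigeonhole some state repeats within the first 6 steps — that repeat gives the pumpable loop.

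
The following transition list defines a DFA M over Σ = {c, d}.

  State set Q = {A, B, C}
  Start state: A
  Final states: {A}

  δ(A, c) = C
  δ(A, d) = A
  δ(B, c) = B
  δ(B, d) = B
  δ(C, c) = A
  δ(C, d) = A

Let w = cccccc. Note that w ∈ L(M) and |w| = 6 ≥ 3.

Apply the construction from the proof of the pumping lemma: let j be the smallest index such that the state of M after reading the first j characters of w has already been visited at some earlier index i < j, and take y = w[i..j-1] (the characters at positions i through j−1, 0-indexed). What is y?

cc

Run of M on w = c c c c c c:
  step 0: A  (start)
  step 1: C  (read c: A→C)
  step 2: A  (read c: C→A)   ← first repeat (A seen earlier)
  step 3: C  (read c: A→C)
  step 4: A  (read c: C→A)
  step 5: C  (read c: A→C)
  step 6: A  (read c: C→A)

So i = 0, j = 2, giving x = w[0:0] = ε, y = w[0:2] = cc, z = w[2:6] = cccc.
Check: |xy| = 2 ≤ 3 and |y| = 2 ≥ 1. Reading y takes M from A back to A, so every xyⁱz is accepted.
Since M has 3 states, any run of length ≥ 3 visits 3+1 states, so by pigeonhole some state repeats within the first 3 steps — that repeat gives the pumpable loop.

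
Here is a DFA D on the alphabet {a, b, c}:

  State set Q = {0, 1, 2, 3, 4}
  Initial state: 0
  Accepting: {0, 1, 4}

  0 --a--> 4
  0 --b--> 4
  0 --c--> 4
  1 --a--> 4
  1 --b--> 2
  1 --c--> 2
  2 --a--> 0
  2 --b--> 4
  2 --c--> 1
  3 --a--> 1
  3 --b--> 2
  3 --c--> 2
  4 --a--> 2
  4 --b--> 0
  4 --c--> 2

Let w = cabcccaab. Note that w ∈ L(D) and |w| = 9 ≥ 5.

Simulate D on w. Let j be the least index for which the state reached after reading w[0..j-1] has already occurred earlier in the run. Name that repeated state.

4

State sequence: 0 -c-> 4 -a-> 2 -b-> 4 -c-> 2 -c-> 1 -c-> 2 -a-> 0 -a-> 4 -b-> 0
First repeat at step 3: 4 was already visited.

The earliest repeat is at step j = 3: D is in 4, which it already visited at step i = 1.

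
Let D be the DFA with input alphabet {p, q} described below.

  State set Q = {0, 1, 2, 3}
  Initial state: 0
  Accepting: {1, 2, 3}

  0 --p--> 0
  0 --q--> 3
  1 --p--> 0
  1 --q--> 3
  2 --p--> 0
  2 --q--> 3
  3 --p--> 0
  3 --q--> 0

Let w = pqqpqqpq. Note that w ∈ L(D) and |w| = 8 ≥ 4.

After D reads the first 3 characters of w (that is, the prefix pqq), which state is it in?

0

Run of D on the first 3 characters of w = p q q:
  step 0: 0  (start)
  step 1: 0  (read p: 0→0)
  step 2: 3  (read q: 0→3)
  step 3: 0  (read q: 3→0)

After reading 3 characters, D is in state 0.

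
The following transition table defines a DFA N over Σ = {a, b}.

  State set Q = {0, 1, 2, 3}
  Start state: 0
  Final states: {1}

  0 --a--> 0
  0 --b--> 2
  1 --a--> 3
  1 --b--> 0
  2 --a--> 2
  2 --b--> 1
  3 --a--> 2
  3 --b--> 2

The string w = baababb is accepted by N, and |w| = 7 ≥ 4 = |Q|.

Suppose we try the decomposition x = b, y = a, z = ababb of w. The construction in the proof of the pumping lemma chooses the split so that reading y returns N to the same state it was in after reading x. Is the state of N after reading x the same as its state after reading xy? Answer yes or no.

State sequence: 0 -b-> 2 -a-> 2

After x (step 1): 2. After xy (step 2): 2.
They match, so y = a drives N around a cycle from 2 back to itself; pumping y any number of times keeps N in 2 before reading z, and xyⁱz ∈ L(N) for every i ≥ 0.

yes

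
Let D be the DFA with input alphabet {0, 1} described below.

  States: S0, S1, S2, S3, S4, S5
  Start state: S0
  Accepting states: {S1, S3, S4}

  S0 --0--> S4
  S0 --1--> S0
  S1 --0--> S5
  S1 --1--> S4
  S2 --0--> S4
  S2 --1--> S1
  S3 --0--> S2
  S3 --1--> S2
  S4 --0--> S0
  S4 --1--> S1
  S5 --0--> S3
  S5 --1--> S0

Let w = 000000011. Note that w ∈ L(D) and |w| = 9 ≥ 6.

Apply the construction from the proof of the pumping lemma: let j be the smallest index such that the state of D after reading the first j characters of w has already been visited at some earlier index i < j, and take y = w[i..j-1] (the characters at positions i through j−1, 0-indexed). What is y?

00

State sequence: S0 -0-> S4 -0-> S0 -0-> S4 -0-> S0 -0-> S4 -0-> S0 -0-> S4 -1-> S1 -1-> S4
First repeat at step 2: S0 was already visited.

So i = 0, j = 2, giving x = w[0:0] = ε, y = w[0:2] = 00, z = w[2:9] = 0000011.
Check: |xy| = 2 ≤ 6 and |y| = 2 ≥ 1. Reading y takes D from S0 back to S0, so every xyⁱz is accepted.
The DFA has 6 states, so the proof of the pumping lemma guarantees a repeated state among the first 6+1 visited; the segment between the two visits is the pumpable y.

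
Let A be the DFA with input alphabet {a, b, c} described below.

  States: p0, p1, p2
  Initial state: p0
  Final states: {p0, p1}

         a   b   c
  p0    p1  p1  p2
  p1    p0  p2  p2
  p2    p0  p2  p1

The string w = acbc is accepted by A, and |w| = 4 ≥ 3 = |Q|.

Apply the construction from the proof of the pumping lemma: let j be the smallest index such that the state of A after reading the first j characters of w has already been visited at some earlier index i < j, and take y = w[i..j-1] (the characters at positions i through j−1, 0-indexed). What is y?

State sequence: p0 -a-> p1 -c-> p2 -b-> p2 -c-> p1
First repeat at step 3: p2 was already visited.

So i = 2, j = 3, giving x = w[0:2] = ac, y = w[2:3] = b, z = w[3:4] = c.
Check: |xy| = 3 ≤ 3 and |y| = 1 ≥ 1. Reading y takes A from p2 back to p2, so every xyⁱz is accepted.

b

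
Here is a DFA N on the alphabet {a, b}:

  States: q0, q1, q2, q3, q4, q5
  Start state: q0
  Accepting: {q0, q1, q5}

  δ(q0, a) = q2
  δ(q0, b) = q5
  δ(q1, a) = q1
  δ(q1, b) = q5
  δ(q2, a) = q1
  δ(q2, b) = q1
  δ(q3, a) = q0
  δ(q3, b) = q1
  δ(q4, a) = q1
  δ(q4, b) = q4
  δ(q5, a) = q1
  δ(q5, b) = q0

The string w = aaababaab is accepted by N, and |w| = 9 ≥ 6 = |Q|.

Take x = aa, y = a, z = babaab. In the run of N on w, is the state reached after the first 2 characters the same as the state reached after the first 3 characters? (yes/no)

yes

Run of N on the first 3 characters of w = a a a:
  step 0: q0  (start)
  step 1: q2  (read a: q0→q2)
  step 2: q1  (read a: q2→q1)
  step 3: q1  (read a: q1→q1)

After x (step 2): q1. After xy (step 3): q1.
They match, so y = a drives N around a cycle from q1 back to itself; pumping y any number of times keeps N in q1 before reading z, and xyⁱz ∈ L(N) for every i ≥ 0.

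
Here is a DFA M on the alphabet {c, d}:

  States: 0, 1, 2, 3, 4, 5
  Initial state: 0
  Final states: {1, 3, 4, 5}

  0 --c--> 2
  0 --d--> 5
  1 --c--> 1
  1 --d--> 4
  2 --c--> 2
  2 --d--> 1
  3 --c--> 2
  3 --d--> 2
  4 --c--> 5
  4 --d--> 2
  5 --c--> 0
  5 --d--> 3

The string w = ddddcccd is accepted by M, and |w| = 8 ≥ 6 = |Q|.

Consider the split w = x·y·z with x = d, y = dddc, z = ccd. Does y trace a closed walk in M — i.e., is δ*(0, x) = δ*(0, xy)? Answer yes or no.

Run of M on the first 5 characters of w = d d d d c:
  step 0: 0  (start)
  step 1: 5  (read d: 0→5)
  step 2: 3  (read d: 5→3)
  step 3: 2  (read d: 3→2)
  step 4: 1  (read d: 2→1)
  step 5: 1  (read c: 1→1)

After x (step 1): 5. After xy (step 5): 1.
They differ (5 ≠ 1), so y is not a cycle from the state after x; this split is not the one the pumping-lemma construction produces, and pumping y need not keep the string in L(M).

no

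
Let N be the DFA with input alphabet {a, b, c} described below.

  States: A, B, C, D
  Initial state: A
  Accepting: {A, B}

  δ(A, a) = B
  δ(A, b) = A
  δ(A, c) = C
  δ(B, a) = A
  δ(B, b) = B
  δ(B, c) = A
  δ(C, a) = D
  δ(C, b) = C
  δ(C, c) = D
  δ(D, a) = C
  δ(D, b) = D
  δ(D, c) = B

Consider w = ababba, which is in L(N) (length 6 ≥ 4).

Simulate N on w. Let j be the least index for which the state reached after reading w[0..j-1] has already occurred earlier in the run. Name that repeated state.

B

State sequence: A -a-> B -b-> B -a-> A -b-> A -b-> A -a-> B
First repeat at step 2: B was already visited.

The earliest repeat is at step j = 2: N is in B, which it already visited at step i = 1.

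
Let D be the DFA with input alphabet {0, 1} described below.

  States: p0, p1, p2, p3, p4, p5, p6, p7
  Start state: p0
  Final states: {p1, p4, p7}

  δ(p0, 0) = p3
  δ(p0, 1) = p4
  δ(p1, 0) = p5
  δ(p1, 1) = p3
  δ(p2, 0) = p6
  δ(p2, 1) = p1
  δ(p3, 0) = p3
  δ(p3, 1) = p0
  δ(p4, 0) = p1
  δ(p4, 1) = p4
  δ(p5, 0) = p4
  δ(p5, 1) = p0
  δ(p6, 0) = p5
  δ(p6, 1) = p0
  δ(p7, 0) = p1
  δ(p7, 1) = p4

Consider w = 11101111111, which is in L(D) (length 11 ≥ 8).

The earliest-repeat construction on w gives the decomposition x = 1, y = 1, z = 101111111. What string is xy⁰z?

xy⁰z = xz = 1·101111111 = 1101111111.
Reading y = 1 takes D from p4 back to p4, so after x the machine is still in p4, and z then leads to the accepting state p4. Hence 1101111111 ∈ L(D).

1101111111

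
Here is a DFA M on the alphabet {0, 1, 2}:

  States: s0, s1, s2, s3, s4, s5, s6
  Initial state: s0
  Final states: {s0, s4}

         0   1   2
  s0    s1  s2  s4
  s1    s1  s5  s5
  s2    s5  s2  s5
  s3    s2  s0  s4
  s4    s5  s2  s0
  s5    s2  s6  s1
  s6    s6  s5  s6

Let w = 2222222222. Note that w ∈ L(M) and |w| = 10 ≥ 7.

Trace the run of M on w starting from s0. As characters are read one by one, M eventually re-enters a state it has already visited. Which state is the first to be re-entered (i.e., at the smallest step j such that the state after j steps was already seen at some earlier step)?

s0

State sequence: s0 -2-> s4 -2-> s0 -2-> s4 -2-> s0 -2-> s4 -2-> s0 -2-> s4 -2-> s0 -2-> s4 -2-> s0
First repeat at step 2: s0 was already visited.

The earliest repeat is at step j = 2: M is in s0, which it already visited at step i = 0.
Pumping length from the standard proof: p = 7 (the number of states). The repeated state found above gives |xy| = j ≤ 7 and |y| = j − i ≥ 1.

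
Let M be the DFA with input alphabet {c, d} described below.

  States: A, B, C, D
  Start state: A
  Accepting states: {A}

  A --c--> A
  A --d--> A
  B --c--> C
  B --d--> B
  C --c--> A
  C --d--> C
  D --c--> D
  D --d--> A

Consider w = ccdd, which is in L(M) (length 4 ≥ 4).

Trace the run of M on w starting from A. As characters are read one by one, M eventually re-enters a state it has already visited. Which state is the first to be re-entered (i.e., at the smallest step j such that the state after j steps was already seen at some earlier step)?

A

Run of M on w = c c d d:
  step 0: A  (start)
  step 1: A  (read c: A→A)   ← first repeat (A seen earlier)
  step 2: A  (read c: A→A)
  step 3: A  (read d: A→A)
  step 4: A  (read d: A→A)

The earliest repeat is at step j = 1: M is in A, which it already visited at step i = 0.
Pumping length from the standard proof: p = 4 (the number of states). The repeated state found above gives |xy| = j ≤ 4 and |y| = j − i ≥ 1.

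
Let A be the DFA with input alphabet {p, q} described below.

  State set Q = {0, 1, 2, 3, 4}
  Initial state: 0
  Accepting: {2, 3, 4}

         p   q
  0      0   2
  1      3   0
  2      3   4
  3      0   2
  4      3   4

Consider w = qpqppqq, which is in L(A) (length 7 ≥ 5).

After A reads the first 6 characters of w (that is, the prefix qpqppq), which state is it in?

Run of A on the first 6 characters of w = q p q p p q:
  step 0: 0  (start)
  step 1: 2  (read q: 0→2)
  step 2: 3  (read p: 2→3)
  step 3: 2  (read q: 3→2)
  step 4: 3  (read p: 2→3)
  step 5: 0  (read p: 3→0)
  step 6: 2  (read q: 0→2)

After reading 6 characters, A is in state 2.

2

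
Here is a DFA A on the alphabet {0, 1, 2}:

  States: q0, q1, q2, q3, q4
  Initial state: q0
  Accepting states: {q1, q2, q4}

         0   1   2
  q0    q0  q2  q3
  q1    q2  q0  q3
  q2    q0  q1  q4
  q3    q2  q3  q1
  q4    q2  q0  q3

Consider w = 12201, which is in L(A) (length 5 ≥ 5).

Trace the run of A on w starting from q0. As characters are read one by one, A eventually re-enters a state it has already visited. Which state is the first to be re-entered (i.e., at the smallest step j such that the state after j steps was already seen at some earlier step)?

q2

State sequence: q0 -1-> q2 -2-> q4 -2-> q3 -0-> q2 -1-> q1
First repeat at step 4: q2 was already visited.

The earliest repeat is at step j = 4: A is in q2, which it already visited at step i = 1.
The DFA has 5 states, so the proof of the pumping lemma guarantees a repeated state among the first 5+1 visited; the segment between the two visits is the pumpable y.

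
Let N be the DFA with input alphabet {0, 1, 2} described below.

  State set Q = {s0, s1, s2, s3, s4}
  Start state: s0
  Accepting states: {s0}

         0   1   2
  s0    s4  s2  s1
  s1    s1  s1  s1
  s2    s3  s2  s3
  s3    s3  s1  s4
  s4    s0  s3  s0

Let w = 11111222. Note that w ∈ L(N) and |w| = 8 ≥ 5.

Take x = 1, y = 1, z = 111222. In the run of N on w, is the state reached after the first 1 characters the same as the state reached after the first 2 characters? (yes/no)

yes

State sequence: s0 -1-> s2 -1-> s2

After x (step 1): s2. After xy (step 2): s2.
They match, so y = 1 drives N around a cycle from s2 back to itself; pumping y any number of times keeps N in s2 before reading z, and xyⁱz ∈ L(N) for every i ≥ 0.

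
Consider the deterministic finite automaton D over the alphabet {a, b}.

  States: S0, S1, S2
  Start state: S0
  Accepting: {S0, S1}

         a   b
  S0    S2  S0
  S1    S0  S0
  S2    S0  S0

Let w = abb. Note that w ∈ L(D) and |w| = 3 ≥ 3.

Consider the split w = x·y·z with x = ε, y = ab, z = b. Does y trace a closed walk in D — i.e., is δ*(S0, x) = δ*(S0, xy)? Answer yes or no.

yes

Run of D on the first 2 characters of w = a b:
  step 0: S0  (start)
  step 1: S2  (read a: S0→S2)
  step 2: S0  (read b: S2→S0)

After x (step 0): S0. After xy (step 2): S0.
They match, so y = ab drives D around a cycle from S0 back to itself; pumping y any number of times keeps D in S0 before reading z, and xyⁱz ∈ L(D) for every i ≥ 0.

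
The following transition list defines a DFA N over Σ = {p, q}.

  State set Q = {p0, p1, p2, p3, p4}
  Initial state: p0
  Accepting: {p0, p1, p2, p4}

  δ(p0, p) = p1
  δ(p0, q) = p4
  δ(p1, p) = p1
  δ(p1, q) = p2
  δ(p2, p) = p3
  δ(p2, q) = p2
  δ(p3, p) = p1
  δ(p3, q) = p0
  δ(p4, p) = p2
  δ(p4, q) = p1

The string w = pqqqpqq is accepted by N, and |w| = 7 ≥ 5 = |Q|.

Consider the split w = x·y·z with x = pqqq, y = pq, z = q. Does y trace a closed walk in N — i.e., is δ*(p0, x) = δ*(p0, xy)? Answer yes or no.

State sequence: p0 -p-> p1 -q-> p2 -q-> p2 -q-> p2 -p-> p3 -q-> p0

After x (step 4): p2. After xy (step 6): p0.
They differ (p2 ≠ p0), so y is not a cycle from the state after x; this split is not the one the pumping-lemma construction produces, and pumping y need not keep the string in L(N).

no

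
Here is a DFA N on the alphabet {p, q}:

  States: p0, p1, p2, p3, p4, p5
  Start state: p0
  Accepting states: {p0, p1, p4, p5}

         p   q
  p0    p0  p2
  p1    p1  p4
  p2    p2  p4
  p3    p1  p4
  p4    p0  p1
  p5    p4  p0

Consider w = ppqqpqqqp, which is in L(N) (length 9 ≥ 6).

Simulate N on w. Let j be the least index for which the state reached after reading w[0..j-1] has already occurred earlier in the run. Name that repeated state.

p0

State sequence: p0 -p-> p0 -p-> p0 -q-> p2 -q-> p4 -p-> p0 -q-> p2 -q-> p4 -q-> p1 -p-> p1
First repeat at step 1: p0 was already visited.

The earliest repeat is at step j = 1: N is in p0, which it already visited at step i = 0.
Pumping length from the standard proof: p = 6 (the number of states). The repeated state found above gives |xy| = j ≤ 6 and |y| = j − i ≥ 1.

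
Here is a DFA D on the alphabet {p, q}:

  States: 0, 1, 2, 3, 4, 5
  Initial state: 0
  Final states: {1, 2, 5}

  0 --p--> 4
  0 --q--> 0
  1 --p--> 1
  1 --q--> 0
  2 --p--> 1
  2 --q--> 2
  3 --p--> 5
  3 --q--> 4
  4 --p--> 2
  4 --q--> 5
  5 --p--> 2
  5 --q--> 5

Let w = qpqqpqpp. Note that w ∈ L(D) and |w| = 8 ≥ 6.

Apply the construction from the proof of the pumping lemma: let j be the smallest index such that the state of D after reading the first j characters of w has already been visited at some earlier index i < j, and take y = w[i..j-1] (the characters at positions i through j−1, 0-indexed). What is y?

q

Run of D on w = q p q q p q p p:
  step 0: 0  (start)
  step 1: 0  (read q: 0→0)   ← first repeat (0 seen earlier)
  step 2: 4  (read p: 0→4)
  step 3: 5  (read q: 4→5)
  step 4: 5  (read q: 5→5)
  step 5: 2  (read p: 5→2)
  step 6: 2  (read q: 2→2)
  step 7: 1  (read p: 2→1)
  step 8: 1  (read p: 1→1)

So i = 0, j = 1, giving x = w[0:0] = ε, y = w[0:1] = q, z = w[1:8] = pqqpqpp.
Check: |xy| = 1 ≤ 6 and |y| = 1 ≥ 1. Reading y takes D from 0 back to 0, so every xyⁱz is accepted.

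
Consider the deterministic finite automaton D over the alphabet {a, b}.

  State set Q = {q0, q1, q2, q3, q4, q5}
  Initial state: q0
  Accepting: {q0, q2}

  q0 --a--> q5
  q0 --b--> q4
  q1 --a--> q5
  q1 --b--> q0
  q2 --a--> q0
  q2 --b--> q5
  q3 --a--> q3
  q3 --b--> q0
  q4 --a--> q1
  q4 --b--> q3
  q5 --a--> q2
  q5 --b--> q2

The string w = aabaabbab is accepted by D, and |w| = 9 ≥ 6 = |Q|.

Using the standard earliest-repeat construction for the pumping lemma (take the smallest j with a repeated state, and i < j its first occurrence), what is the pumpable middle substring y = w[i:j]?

Run of D on w = a a b a a b b a b:
  step 0: q0  (start)
  step 1: q5  (read a: q0→q5)
  step 2: q2  (read a: q5→q2)
  step 3: q5  (read b: q2→q5)   ← first repeat (q5 seen earlier)
  step 4: q2  (read a: q5→q2)
  step 5: q0  (read a: q2→q0)
  step 6: q4  (read b: q0→q4)
  step 7: q3  (read b: q4→q3)
  step 8: q3  (read a: q3→q3)
  step 9: q0  (read b: q3→q0)

So i = 1, j = 3, giving x = w[0:1] = a, y = w[1:3] = ab, z = w[3:9] = aabbab.
Check: |xy| = 3 ≤ 6 and |y| = 2 ≥ 1. Reading y takes D from q5 back to q5, so every xyⁱz is accepted.
The DFA has 6 states, so the proof of the pumping lemma guarantees a repeated state among the first 6+1 visited; the segment between the two visits is the pumpable y.

ab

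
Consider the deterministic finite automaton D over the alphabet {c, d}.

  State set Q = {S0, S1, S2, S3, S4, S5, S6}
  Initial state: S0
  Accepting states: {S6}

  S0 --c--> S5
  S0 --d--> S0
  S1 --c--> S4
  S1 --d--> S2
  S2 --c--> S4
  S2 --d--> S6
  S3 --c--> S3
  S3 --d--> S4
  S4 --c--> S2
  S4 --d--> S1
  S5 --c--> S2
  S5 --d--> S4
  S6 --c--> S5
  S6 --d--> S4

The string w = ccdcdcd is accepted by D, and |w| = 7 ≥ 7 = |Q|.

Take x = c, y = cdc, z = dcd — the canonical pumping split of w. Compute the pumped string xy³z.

xy^3z = c·cdc·cdc·cdc·dcd = ccdccdccdcdcd.
Reading y = cdc takes D from S5 back to S5, so after x·y·y·y the machine is still in S5, and z then leads to the accepting state S6. Hence ccdccdccdcdcd ∈ L(D).

ccdccdccdcdcd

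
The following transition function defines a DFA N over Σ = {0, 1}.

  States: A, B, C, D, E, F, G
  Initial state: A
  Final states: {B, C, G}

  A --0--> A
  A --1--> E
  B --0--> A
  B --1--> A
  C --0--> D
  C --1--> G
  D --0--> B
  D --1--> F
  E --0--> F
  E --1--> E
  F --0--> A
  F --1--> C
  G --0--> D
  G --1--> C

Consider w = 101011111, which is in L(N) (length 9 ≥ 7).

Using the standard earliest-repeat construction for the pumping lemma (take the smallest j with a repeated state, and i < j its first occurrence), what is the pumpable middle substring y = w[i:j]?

101

Run of N on w = 1 0 1 0 1 1 1 1 1:
  step 0: A  (start)
  step 1: E  (read 1: A→E)
  step 2: F  (read 0: E→F)
  step 3: C  (read 1: F→C)
  step 4: D  (read 0: C→D)
  step 5: F  (read 1: D→F)   ← first repeat (F seen earlier)
  step 6: C  (read 1: F→C)
  step 7: G  (read 1: C→G)
  step 8: C  (read 1: G→C)
  step 9: G  (read 1: C→G)

So i = 2, j = 5, giving x = w[0:2] = 10, y = w[2:5] = 101, z = w[5:9] = 1111.
Check: |xy| = 5 ≤ 7 and |y| = 3 ≥ 1. Reading y takes N from F back to F, so every xyⁱz is accepted.
The DFA has 7 states, so the proof of the pumping lemma guarantees a repeated state among the first 7+1 visited; the segment between the two visits is the pumpable y.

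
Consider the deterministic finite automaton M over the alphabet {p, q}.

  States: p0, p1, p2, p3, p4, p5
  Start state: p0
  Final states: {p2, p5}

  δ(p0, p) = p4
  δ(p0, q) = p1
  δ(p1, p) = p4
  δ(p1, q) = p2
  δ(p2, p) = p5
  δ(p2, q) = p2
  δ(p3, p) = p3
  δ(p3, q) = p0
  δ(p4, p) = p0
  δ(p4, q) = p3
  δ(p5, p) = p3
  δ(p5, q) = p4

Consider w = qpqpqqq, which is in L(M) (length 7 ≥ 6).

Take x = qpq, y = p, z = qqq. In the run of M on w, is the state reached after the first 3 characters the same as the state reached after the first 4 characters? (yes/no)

Run of M on the first 4 characters of w = q p q p:
  step 0: p0  (start)
  step 1: p1  (read q: p0→p1)
  step 2: p4  (read p: p1→p4)
  step 3: p3  (read q: p4→p3)
  step 4: p3  (read p: p3→p3)

After x (step 3): p3. After xy (step 4): p3.
They match, so y = p drives M around a cycle from p3 back to itself; pumping y any number of times keeps M in p3 before reading z, and xyⁱz ∈ L(M) for every i ≥ 0.

yes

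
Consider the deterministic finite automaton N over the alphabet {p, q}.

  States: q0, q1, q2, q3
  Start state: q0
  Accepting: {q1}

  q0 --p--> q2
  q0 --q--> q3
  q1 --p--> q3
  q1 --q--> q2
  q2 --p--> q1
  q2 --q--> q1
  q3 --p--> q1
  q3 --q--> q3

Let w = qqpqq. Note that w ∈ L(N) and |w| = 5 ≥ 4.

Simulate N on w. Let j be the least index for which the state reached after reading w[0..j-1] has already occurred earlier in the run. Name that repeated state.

q3

State sequence: q0 -q-> q3 -q-> q3 -p-> q1 -q-> q2 -q-> q1
First repeat at step 2: q3 was already visited.

The earliest repeat is at step j = 2: N is in q3, which it already visited at step i = 1.
Since N has 4 states, any run of length ≥ 4 visits 4+1 states, so by pigeonhole some state repeats within the first 4 steps — that repeat gives the pumpable loop.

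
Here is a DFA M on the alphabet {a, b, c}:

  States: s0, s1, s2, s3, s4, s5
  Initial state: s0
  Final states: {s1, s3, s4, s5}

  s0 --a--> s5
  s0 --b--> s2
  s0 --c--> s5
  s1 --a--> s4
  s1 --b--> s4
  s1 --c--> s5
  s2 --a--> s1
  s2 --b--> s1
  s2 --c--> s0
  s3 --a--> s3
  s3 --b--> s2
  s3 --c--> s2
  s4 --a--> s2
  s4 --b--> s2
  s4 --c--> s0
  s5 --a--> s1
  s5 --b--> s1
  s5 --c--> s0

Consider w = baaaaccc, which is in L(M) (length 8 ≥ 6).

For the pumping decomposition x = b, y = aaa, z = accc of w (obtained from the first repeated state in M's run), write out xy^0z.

baccc

xy⁰z = xz = b·accc = baccc.
Reading y = aaa takes M from s2 back to s2, so after x the machine is still in s2, and z then leads to the accepting state s5. Hence baccc ∈ L(M).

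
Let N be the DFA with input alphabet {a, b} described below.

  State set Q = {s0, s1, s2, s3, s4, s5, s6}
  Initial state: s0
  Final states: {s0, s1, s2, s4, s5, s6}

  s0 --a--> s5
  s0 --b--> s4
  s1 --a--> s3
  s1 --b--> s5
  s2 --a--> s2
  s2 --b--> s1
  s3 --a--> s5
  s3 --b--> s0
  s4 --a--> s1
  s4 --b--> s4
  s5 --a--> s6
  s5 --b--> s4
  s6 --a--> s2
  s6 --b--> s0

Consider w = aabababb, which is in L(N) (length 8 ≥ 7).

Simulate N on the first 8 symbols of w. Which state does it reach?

s4

Run of N on the first 8 characters of w = a a b a b a b b:
  step 0: s0  (start)
  step 1: s5  (read a: s0→s5)
  step 2: s6  (read a: s5→s6)
  step 3: s0  (read b: s6→s0)
  step 4: s5  (read a: s0→s5)
  step 5: s4  (read b: s5→s4)
  step 6: s1  (read a: s4→s1)
  step 7: s5  (read b: s1→s5)
  step 8: s4  (read b: s5→s4)

After reading 8 characters, N is in state s4.
(This kind of state-tracing is the core of the pumping-lemma construction: with 7 states, pigeonhole forces a repeat within the first 7 steps.)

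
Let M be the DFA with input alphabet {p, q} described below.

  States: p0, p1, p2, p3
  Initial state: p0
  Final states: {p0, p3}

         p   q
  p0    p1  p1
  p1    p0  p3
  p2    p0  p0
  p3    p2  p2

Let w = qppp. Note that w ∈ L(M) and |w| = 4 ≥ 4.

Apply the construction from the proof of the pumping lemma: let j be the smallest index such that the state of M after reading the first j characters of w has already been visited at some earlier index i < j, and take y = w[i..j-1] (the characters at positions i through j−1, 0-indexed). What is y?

State sequence: p0 -q-> p1 -p-> p0 -p-> p1 -p-> p0
First repeat at step 2: p0 was already visited.

So i = 0, j = 2, giving x = w[0:0] = ε, y = w[0:2] = qp, z = w[2:4] = pp.
Check: |xy| = 2 ≤ 4 and |y| = 2 ≥ 1. Reading y takes M from p0 back to p0, so every xyⁱz is accepted.
The DFA has 4 states, so the proof of the pumping lemma guarantees a repeated state among the first 4+1 visited; the segment between the two visits is the pumpable y.

qp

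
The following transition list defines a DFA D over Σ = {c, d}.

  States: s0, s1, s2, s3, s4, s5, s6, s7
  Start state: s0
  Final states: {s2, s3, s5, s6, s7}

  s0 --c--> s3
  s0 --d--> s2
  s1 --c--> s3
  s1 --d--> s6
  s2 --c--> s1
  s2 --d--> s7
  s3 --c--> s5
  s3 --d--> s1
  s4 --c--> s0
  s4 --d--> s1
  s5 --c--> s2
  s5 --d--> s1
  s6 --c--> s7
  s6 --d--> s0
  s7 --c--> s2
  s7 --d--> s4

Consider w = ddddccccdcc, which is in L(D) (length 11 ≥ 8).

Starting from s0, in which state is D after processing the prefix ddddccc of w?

s2

Run of D on the first 7 characters of w = d d d d c c c:
  step 0: s0  (start)
  step 1: s2  (read d: s0→s2)
  step 2: s7  (read d: s2→s7)
  step 3: s4  (read d: s7→s4)
  step 4: s1  (read d: s4→s1)
  step 5: s3  (read c: s1→s3)
  step 6: s5  (read c: s3→s5)
  step 7: s2  (read c: s5→s2)

After reading 7 characters, D is in state s2.
(This kind of state-tracing is the core of the pumping-lemma construction: with 8 states, pigeonhole forces a repeat within the first 8 steps.)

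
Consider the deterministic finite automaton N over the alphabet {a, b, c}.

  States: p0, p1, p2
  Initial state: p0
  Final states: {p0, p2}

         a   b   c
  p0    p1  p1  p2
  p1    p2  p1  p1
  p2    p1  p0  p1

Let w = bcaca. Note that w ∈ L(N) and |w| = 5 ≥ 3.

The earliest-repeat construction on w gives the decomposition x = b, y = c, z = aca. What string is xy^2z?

bccaca

xy^2z = b·c·c·aca = bccaca.
Reading y = c takes N from p1 back to p1, so after x·y·y the machine is still in p1, and z then leads to the accepting state p2. Hence bccaca ∈ L(N).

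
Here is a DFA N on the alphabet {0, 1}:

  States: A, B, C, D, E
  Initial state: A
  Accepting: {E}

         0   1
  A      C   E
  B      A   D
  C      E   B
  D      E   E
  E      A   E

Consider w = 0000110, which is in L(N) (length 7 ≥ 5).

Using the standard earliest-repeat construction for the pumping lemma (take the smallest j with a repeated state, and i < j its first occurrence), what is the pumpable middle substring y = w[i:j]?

000

State sequence: A -0-> C -0-> E -0-> A -0-> C -1-> B -1-> D -0-> E
First repeat at step 3: A was already visited.

So i = 0, j = 3, giving x = w[0:0] = ε, y = w[0:3] = 000, z = w[3:7] = 0110.
Check: |xy| = 3 ≤ 5 and |y| = 3 ≥ 1. Reading y takes N from A back to A, so every xyⁱz is accepted.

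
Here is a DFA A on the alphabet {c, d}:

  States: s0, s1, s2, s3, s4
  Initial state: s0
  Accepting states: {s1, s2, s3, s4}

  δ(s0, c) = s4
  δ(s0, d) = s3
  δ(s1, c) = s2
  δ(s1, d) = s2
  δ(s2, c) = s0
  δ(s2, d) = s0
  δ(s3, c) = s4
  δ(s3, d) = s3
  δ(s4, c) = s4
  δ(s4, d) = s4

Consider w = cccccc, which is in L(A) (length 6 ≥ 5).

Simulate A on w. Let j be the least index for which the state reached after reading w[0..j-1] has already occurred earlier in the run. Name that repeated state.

s4

Run of A on w = c c c c c c:
  step 0: s0  (start)
  step 1: s4  (read c: s0→s4)
  step 2: s4  (read c: s4→s4)   ← first repeat (s4 seen earlier)
  step 3: s4  (read c: s4→s4)
  step 4: s4  (read c: s4→s4)
  step 5: s4  (read c: s4→s4)
  step 6: s4  (read c: s4→s4)

The earliest repeat is at step j = 2: A is in s4, which it already visited at step i = 1.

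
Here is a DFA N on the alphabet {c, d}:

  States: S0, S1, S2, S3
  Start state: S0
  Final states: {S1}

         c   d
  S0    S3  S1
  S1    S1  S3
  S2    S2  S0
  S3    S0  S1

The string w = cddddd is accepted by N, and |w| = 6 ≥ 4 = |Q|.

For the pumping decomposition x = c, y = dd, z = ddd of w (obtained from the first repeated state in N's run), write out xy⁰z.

cddd

xy⁰z = xz = c·ddd = cddd.
Reading y = dd takes N from S3 back to S3, so after x the machine is still in S3, and z then leads to the accepting state S1. Hence cddd ∈ L(N).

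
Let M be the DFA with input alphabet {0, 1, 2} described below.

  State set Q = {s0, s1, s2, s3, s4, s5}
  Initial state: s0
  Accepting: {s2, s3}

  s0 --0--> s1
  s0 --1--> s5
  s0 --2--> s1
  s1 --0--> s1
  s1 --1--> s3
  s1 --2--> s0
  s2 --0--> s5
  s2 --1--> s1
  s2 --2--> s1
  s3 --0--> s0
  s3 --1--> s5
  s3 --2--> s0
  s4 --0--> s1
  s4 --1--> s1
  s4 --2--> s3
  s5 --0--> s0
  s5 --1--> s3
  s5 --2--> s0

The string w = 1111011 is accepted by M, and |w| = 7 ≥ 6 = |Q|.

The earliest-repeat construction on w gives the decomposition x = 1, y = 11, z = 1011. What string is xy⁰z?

xy⁰z = xz = 1·1011 = 11011.
Reading y = 11 takes M from s5 back to s5, so after x the machine is still in s5, and z then leads to the accepting state s3. Hence 11011 ∈ L(M).

11011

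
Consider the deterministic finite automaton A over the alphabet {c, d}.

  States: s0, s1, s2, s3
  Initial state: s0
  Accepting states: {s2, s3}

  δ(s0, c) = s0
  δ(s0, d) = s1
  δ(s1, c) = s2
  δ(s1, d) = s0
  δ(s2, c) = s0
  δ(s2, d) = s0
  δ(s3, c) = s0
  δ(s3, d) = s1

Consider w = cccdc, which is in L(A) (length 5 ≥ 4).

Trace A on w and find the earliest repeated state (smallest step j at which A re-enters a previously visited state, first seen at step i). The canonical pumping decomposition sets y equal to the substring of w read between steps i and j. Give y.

Run of A on w = c c c d c:
  step 0: s0  (start)
  step 1: s0  (read c: s0→s0)   ← first repeat (s0 seen earlier)
  step 2: s0  (read c: s0→s0)
  step 3: s0  (read c: s0→s0)
  step 4: s1  (read d: s0→s1)
  step 5: s2  (read c: s1→s2)

So i = 0, j = 1, giving x = w[0:0] = ε, y = w[0:1] = c, z = w[1:5] = ccdc.
Check: |xy| = 1 ≤ 4 and |y| = 1 ≥ 1. Reading y takes A from s0 back to s0, so every xyⁱz is accepted.

c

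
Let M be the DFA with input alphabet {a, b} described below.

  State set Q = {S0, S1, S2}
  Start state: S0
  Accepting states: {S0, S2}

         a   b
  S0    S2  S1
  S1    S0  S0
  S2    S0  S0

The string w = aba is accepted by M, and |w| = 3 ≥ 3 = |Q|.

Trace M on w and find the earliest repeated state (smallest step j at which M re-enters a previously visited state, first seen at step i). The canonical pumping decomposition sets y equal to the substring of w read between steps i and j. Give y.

ab

State sequence: S0 -a-> S2 -b-> S0 -a-> S2
First repeat at step 2: S0 was already visited.

So i = 0, j = 2, giving x = w[0:0] = ε, y = w[0:2] = ab, z = w[2:3] = a.
Check: |xy| = 2 ≤ 3 and |y| = 2 ≥ 1. Reading y takes M from S0 back to S0, so every xyⁱz is accepted.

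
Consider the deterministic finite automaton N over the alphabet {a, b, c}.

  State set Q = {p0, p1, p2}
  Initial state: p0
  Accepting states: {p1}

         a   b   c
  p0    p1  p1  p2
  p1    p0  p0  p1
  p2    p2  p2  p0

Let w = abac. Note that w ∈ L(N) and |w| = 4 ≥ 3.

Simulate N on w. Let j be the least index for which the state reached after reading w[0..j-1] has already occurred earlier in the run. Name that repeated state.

p0

State sequence: p0 -a-> p1 -b-> p0 -a-> p1 -c-> p1
First repeat at step 2: p0 was already visited.

The earliest repeat is at step j = 2: N is in p0, which it already visited at step i = 0.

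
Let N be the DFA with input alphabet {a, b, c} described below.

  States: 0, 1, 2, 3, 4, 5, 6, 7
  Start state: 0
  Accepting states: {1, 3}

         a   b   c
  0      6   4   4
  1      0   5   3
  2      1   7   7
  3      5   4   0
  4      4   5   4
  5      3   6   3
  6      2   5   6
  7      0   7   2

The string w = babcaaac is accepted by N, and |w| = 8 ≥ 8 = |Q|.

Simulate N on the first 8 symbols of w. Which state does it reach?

State sequence: 0 -b-> 4 -a-> 4 -b-> 5 -c-> 3 -a-> 5 -a-> 3 -a-> 5 -c-> 3

After reading 8 characters, N is in state 3.

3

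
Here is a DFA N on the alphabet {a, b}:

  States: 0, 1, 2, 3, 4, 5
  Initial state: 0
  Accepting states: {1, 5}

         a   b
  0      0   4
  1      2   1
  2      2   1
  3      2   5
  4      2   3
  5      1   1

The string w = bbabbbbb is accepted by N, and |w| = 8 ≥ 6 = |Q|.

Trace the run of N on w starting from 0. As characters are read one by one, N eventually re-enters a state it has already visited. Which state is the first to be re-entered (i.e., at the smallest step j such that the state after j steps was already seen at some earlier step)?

1

State sequence: 0 -b-> 4 -b-> 3 -a-> 2 -b-> 1 -b-> 1 -b-> 1 -b-> 1 -b-> 1
First repeat at step 5: 1 was already visited.

The earliest repeat is at step j = 5: N is in 1, which it already visited at step i = 4.
The DFA has 6 states, so the proof of the pumping lemma guarantees a repeated state among the first 6+1 visited; the segment between the two visits is the pumpable y.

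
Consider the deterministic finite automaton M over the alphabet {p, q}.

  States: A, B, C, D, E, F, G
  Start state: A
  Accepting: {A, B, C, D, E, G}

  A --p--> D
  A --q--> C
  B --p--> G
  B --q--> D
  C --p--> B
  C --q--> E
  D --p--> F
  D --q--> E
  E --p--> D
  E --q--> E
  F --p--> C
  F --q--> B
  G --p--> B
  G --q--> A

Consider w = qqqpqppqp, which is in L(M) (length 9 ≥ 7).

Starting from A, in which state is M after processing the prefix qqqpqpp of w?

F

Run of M on the first 7 characters of w = q q q p q p p:
  step 0: A  (start)
  step 1: C  (read q: A→C)
  step 2: E  (read q: C→E)
  step 3: E  (read q: E→E)
  step 4: D  (read p: E→D)
  step 5: E  (read q: D→E)
  step 6: D  (read p: E→D)
  step 7: F  (read p: D→F)

After reading 7 characters, M is in state F.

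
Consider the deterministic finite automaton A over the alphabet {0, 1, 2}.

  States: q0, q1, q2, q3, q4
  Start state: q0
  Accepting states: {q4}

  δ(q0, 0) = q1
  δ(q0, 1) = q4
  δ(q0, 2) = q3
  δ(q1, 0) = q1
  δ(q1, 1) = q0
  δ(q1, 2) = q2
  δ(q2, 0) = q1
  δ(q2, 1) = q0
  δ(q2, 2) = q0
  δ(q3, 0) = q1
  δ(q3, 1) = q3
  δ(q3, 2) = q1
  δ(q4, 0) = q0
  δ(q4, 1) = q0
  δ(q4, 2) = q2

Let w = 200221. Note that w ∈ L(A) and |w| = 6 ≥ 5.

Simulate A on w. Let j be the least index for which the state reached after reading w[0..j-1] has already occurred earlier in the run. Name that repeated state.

q1

State sequence: q0 -2-> q3 -0-> q1 -0-> q1 -2-> q2 -2-> q0 -1-> q4
First repeat at step 3: q1 was already visited.

The earliest repeat is at step j = 3: A is in q1, which it already visited at step i = 2.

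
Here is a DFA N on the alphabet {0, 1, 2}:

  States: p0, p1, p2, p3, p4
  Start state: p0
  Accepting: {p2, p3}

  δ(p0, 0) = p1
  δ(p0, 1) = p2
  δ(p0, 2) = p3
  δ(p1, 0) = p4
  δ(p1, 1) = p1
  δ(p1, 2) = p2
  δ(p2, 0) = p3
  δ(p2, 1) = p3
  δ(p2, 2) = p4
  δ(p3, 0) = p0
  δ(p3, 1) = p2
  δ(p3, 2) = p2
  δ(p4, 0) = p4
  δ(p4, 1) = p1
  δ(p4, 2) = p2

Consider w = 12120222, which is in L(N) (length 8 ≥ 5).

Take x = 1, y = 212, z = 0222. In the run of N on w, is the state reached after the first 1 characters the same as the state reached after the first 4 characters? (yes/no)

State sequence: p0 -1-> p2 -2-> p4 -1-> p1 -2-> p2

After x (step 1): p2. After xy (step 4): p2.
They match, so y = 212 drives N around a cycle from p2 back to itself; pumping y any number of times keeps N in p2 before reading z, and xyⁱz ∈ L(N) for every i ≥ 0.

yes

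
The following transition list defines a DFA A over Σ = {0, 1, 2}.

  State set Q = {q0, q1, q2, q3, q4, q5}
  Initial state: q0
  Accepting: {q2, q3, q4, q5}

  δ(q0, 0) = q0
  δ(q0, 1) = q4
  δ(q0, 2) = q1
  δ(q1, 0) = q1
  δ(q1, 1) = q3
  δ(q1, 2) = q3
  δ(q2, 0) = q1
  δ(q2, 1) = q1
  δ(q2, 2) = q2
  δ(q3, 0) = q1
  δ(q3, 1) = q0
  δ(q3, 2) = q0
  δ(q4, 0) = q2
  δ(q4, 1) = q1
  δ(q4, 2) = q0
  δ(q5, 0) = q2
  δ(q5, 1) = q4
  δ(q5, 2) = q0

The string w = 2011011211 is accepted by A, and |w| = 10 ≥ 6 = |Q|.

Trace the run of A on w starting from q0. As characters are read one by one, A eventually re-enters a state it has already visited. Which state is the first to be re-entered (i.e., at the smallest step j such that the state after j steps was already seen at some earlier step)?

q1

Run of A on w = 2 0 1 1 0 1 1 2 1 1:
  step 0: q0  (start)
  step 1: q1  (read 2: q0→q1)
  step 2: q1  (read 0: q1→q1)   ← first repeat (q1 seen earlier)
  step 3: q3  (read 1: q1→q3)
  step 4: q0  (read 1: q3→q0)
  step 5: q0  (read 0: q0→q0)
  step 6: q4  (read 1: q0→q4)
  step 7: q1  (read 1: q4→q1)
  step 8: q3  (read 2: q1→q3)
  step 9: q0  (read 1: q3→q0)
  step 10: q4  (read 1: q0→q4)

The earliest repeat is at step j = 2: A is in q1, which it already visited at step i = 1.
Pumping length from the standard proof: p = 6 (the number of states). The repeated state found above gives |xy| = j ≤ 6 and |y| = j − i ≥ 1.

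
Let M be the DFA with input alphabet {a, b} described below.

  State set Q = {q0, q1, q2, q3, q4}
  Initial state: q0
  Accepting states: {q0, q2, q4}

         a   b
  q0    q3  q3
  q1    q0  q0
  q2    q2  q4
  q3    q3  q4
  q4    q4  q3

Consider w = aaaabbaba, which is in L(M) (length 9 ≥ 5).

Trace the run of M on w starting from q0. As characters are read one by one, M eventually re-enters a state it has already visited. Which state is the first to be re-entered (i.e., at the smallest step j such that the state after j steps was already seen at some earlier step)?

q3

Run of M on w = a a a a b b a b a:
  step 0: q0  (start)
  step 1: q3  (read a: q0→q3)
  step 2: q3  (read a: q3→q3)   ← first repeat (q3 seen earlier)
  step 3: q3  (read a: q3→q3)
  step 4: q3  (read a: q3→q3)
  step 5: q4  (read b: q3→q4)
  step 6: q3  (read b: q4→q3)
  step 7: q3  (read a: q3→q3)
  step 8: q4  (read b: q3→q4)
  step 9: q4  (read a: q4→q4)

The earliest repeat is at step j = 2: M is in q3, which it already visited at step i = 1.
The DFA has 5 states, so the proof of the pumping lemma guarantees a repeated state among the first 5+1 visited; the segment between the two visits is the pumpable y.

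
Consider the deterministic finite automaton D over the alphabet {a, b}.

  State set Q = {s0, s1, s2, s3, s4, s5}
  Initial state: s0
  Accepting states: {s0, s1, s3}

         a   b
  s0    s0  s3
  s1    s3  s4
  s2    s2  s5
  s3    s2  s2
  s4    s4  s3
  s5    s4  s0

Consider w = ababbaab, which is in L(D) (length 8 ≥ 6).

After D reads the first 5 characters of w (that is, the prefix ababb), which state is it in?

s0

State sequence: s0 -a-> s0 -b-> s3 -a-> s2 -b-> s5 -b-> s0

After reading 5 characters, D is in state s0.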